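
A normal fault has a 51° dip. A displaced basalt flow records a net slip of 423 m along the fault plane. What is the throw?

throw = dip-slip × sin(dip) = 423 m × sin(51°) = 329 m

329 m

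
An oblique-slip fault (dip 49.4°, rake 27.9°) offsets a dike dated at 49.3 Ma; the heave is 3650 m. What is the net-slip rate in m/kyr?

dip-slip = heave / cos(dip) = 3650 / cos(49.4°) = 5609 m
net slip = dip-slip / sin(rake) = 5609 / sin(27.9°) = 11990 m
rate = 11990 m / 49.3 Ma = 0.000243 m/yr = 0.243 m/kyr

0.243 m/kyr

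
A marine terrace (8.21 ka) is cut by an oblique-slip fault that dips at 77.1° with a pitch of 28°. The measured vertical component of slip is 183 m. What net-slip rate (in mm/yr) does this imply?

48.7 mm/yr

dip-slip = throw / sin(dip) = 183 / sin(77.1°) = 187.7 m
net slip = dip-slip / sin(rake) = 187.7 / sin(28°) = 399.9 m
rate = 399.9 m / 8.21 ka = 0.0487 m/yr = 48.7 mm/yr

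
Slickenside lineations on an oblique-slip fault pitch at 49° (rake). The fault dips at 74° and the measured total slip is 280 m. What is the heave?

58.2 m

dip-slip = net slip × sin(rake) = 280 m × sin(49°) = 211.3 m
heave = dip-slip × cos(dip) = 211.3 × cos(74°) = 58.2 m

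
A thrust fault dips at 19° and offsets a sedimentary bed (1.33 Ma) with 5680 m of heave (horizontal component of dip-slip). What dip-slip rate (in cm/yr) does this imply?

dip-slip = heave / cos(dip) = 5680 m / cos(19°) = 6007 m
rate = 6007 m / 1.33 Ma = 0.00452 m/yr = 0.452 cm/yr

0.452 cm/yr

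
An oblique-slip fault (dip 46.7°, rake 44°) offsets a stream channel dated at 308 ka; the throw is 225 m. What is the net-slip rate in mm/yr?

1.44 mm/yr

dip-slip = throw / sin(dip) = 225 / sin(46.7°) = 309.2 m
net slip = dip-slip / sin(rake) = 309.2 / sin(44°) = 445.1 m
rate = 445.1 m / 308 ka = 0.00144 m/yr = 1.44 mm/yr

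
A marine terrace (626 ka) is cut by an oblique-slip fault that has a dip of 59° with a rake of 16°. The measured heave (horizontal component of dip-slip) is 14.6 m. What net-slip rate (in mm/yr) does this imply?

dip-slip = heave / cos(dip) = 14.6 / cos(59°) = 28.35 m
net slip = dip-slip / sin(rake) = 28.35 / sin(16°) = 102.8 m
rate = 102.8 m / 626 ka = 0.000164 m/yr = 0.164 mm/yr

0.164 mm/yr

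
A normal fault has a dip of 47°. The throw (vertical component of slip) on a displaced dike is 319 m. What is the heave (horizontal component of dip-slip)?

297 m

heave = throw / tan(dip) = 319 / tan(47°) = 297 m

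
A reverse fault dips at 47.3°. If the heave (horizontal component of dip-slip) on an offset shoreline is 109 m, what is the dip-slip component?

161 m

dip-slip = heave / cos(dip) = 109 / cos(47.3°) = 161 m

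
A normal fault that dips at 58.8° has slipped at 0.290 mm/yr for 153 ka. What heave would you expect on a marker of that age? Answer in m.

23 m

dip-slip = rate × time = 0.290 mm/yr × 153 ka = 44.37 m
heave = dip-slip × cos(dip) = 44.37 × cos(58.8°) = 23 m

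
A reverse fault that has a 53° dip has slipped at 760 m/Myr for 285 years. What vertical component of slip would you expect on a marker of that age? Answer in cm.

17.3 cm

dip-slip = rate × time = 760 m/Myr × 285 years = 0.2166 m
throw = dip-slip × sin(dip) = 0.2166 × sin(53°) = 0.173 m = 17.3 cm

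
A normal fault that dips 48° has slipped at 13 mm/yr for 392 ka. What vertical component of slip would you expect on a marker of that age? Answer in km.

3.79 km

dip-slip = rate × time = 13 mm/yr × 392 ka = 5096 m
throw = dip-slip × sin(dip) = 5096 × sin(48°) = 3790 m = 3.79 km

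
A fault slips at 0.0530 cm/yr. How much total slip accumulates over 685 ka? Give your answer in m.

363 m

slip = rate × time = 0.0530 cm/yr × 685 ka = 363 m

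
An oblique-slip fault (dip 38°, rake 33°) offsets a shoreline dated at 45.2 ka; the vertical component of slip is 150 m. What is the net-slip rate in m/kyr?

dip-slip = throw / sin(dip) = 150 / sin(38°) = 243.6 m
net slip = dip-slip / sin(rake) = 243.6 / sin(33°) = 447.3 m
rate = 447.3 m / 45.2 ka = 0.00990 m/yr = 9.90 m/kyr

9.90 m/kyr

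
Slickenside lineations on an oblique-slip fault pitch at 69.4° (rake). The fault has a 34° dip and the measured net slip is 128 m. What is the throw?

67 m

dip-slip = net slip × sin(rake) = 128 m × sin(69.4°) = 119.8 m
throw = dip-slip × sin(dip) = 119.8 × sin(34°) = 67 m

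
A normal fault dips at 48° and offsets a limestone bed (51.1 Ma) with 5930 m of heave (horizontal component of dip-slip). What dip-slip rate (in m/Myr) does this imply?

dip-slip = heave / cos(dip) = 5930 m / cos(48°) = 8862 m
rate = 8862 m / 51.1 Ma = 0.000173 m/yr = 173 m/Myr

173 m/Myr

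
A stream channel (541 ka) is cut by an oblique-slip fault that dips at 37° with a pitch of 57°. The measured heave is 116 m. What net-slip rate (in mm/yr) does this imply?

0.320 mm/yr

dip-slip = heave / cos(dip) = 116 / cos(37°) = 145.2 m
net slip = dip-slip / sin(rake) = 145.2 / sin(57°) = 173.2 m
rate = 173.2 m / 541 ka = 0.000320 m/yr = 0.320 mm/yr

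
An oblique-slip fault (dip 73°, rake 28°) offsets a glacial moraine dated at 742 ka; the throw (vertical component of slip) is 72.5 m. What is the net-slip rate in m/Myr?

218 m/Myr

dip-slip = throw / sin(dip) = 72.5 / sin(73°) = 75.81 m
net slip = dip-slip / sin(rake) = 75.81 / sin(28°) = 161.5 m
rate = 161.5 m / 742 ka = 0.000218 m/yr = 218 m/Myr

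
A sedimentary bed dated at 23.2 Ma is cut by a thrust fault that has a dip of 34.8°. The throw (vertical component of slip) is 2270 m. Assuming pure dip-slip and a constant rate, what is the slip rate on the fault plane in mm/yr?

dip-slip = throw / sin(dip) = 2270 m / sin(34.8°) = 3977 m
rate = 3977 m / 23.2 Ma = 0.000171 m/yr = 0.171 mm/yr

0.171 mm/yr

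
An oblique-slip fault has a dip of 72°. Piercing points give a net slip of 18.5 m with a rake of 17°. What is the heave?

1.67 m

dip-slip = net slip × sin(rake) = 18.5 m × sin(17°) = 5.409 m
heave = dip-slip × cos(dip) = 5.409 × cos(72°) = 1.67 m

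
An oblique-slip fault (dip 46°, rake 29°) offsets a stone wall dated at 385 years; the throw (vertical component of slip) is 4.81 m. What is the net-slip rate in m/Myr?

dip-slip = throw / sin(dip) = 4.81 / sin(46°) = 6.687 m
net slip = dip-slip / sin(rake) = 6.687 / sin(29°) = 13.79 m
rate = 13.79 m / 385 years = 0.0358 m/yr = 35800 m/Myr

35800 m/Myr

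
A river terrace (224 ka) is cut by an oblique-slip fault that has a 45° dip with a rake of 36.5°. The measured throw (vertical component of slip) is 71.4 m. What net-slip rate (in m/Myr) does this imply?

758 m/Myr

dip-slip = throw / sin(dip) = 71.4 / sin(45°) = 101 m
net slip = dip-slip / sin(rake) = 101 / sin(36.5°) = 169.8 m
rate = 169.8 m / 224 ka = 0.000758 m/yr = 758 m/Myr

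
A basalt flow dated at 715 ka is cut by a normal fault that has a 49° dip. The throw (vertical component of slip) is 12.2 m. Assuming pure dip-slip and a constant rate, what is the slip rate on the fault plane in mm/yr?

dip-slip = throw / sin(dip) = 12.2 m / sin(49°) = 16.17 m
rate = 16.17 m / 715 ka = 0.0000226 m/yr = 0.0226 mm/yr

0.0226 mm/yr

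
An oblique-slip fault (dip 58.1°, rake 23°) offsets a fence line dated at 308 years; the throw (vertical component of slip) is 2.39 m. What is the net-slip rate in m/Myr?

23400 m/Myr

dip-slip = throw / sin(dip) = 2.39 / sin(58.1°) = 2.815 m
net slip = dip-slip / sin(rake) = 2.815 / sin(23°) = 7.205 m
rate = 7.205 m / 308 years = 0.0234 m/yr = 23400 m/Myr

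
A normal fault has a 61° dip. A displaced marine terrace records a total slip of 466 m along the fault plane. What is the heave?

226 m

heave = dip-slip × cos(dip) = 466 m × cos(61°) = 226 m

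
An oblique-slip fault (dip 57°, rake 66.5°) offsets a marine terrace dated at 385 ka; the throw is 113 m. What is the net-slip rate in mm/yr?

dip-slip = throw / sin(dip) = 113 / sin(57°) = 134.7 m
net slip = dip-slip / sin(rake) = 134.7 / sin(66.5°) = 146.9 m
rate = 146.9 m / 385 ka = 0.000382 m/yr = 0.382 mm/yr

0.382 mm/yr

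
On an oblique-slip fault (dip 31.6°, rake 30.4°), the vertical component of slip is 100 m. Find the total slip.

377 m

dip-slip = throw / sin(dip) = 100 / sin(31.6°) = 190.8 m
net slip = dip-slip / sin(rake) = 190.8 / sin(30.4°) = 377 m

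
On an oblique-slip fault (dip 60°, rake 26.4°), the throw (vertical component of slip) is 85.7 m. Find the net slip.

223 m

dip-slip = throw / sin(dip) = 85.7 / sin(60°) = 98.96 m
net slip = dip-slip / sin(rake) = 98.96 / sin(26.4°) = 223 m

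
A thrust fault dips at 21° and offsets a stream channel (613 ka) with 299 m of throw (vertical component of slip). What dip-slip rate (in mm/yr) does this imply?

dip-slip = throw / sin(dip) = 299 m / sin(21°) = 834.3 m
rate = 834.3 m / 613 ka = 0.00136 m/yr = 1.36 mm/yr

1.36 mm/yr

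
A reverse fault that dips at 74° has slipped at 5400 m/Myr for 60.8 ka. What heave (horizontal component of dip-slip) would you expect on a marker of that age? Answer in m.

90.5 m

dip-slip = rate × time = 5400 m/Myr × 60.8 ka = 328.3 m
heave = dip-slip × cos(dip) = 328.3 × cos(74°) = 90.5 m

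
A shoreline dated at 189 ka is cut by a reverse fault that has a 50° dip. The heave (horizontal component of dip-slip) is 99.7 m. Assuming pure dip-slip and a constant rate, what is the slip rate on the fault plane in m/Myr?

821 m/Myr

dip-slip = heave / cos(dip) = 99.7 m / cos(50°) = 155.1 m
rate = 155.1 m / 189 ka = 0.000821 m/yr = 821 m/Myr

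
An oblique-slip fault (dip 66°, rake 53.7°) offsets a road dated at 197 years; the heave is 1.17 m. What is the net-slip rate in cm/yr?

dip-slip = heave / cos(dip) = 1.17 / cos(66°) = 2.877 m
net slip = dip-slip / sin(rake) = 2.877 / sin(53.7°) = 3.569 m
rate = 3.569 m / 197 years = 0.0181 m/yr = 1.81 cm/yr

1.81 cm/yr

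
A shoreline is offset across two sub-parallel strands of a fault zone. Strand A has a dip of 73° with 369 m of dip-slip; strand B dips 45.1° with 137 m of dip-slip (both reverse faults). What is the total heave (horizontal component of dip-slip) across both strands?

205 m

heave_A = 369 × cos(73°) = 107.9 m
heave_B = 137 × cos(45.1°) = 96.70 m
total = 107.9 + 96.70 = 205 m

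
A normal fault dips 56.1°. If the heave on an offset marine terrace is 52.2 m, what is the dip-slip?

93.6 m

dip-slip = heave / cos(dip) = 52.2 / cos(56.1°) = 93.6 m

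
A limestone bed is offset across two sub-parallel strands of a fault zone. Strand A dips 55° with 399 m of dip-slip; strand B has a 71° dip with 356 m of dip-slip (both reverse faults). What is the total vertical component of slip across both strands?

throw_A = 399 × sin(55°) = 326.8 m
throw_B = 356 × sin(71°) = 336.6 m
total = 326.8 + 336.6 = 663 m

663 m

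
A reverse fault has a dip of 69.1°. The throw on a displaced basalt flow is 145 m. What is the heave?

55.4 m

heave = throw / tan(dip) = 145 / tan(69.1°) = 55.4 m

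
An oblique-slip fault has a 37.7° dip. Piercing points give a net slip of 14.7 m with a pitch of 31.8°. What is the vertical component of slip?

dip-slip = net slip × sin(rake) = 14.7 m × sin(31.8°) = 7.746 m
throw = dip-slip × sin(dip) = 7.746 × sin(37.7°) = 4.74 m

4.74 m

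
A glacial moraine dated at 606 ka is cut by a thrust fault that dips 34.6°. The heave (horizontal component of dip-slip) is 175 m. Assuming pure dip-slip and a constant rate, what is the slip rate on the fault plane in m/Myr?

dip-slip = heave / cos(dip) = 175 m / cos(34.6°) = 212.6 m
rate = 212.6 m / 606 ka = 0.000351 m/yr = 351 m/Myr

351 m/Myr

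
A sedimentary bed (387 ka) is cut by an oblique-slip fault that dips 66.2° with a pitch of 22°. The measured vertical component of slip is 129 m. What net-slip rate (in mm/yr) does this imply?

dip-slip = throw / sin(dip) = 129 / sin(66.2°) = 141 m
net slip = dip-slip / sin(rake) = 141 / sin(22°) = 376.4 m
rate = 376.4 m / 387 ka = 0.000973 m/yr = 0.973 mm/yr

0.973 mm/yr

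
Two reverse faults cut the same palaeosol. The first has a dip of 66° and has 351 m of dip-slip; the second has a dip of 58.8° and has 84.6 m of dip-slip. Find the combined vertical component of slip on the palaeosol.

393 m

throw_A = 351 × sin(66°) = 320.7 m
throw_B = 84.6 × sin(58.8°) = 72.36 m
total = 320.7 + 72.36 = 393 m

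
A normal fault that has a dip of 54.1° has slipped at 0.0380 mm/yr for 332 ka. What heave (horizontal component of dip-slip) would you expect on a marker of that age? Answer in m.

dip-slip = rate × time = 0.0380 mm/yr × 332 ka = 12.62 m
heave = dip-slip × cos(dip) = 12.62 × cos(54.1°) = 7.40 m

7.40 m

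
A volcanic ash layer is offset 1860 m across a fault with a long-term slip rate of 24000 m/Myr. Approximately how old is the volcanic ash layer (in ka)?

77.5 ka

age = offset / rate = 1860 m / (24000 m/Myr) = 77500 yr = 77.5 ka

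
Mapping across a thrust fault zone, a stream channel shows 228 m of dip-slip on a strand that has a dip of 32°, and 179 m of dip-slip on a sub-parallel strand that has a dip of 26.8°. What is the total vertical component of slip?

throw_A = 228 × sin(32°) = 120.8 m
throw_B = 179 × sin(26.8°) = 80.71 m
total = 120.8 + 80.71 = 202 m

202 m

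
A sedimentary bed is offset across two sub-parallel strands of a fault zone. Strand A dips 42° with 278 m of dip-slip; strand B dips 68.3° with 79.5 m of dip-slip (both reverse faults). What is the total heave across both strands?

heave_A = 278 × cos(42°) = 206.6 m
heave_B = 79.5 × cos(68.3°) = 29.39 m
total = 206.6 + 29.39 = 236 m

236 m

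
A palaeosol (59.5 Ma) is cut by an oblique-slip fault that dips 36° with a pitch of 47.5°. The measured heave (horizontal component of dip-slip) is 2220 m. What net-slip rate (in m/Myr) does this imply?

62.6 m/Myr

dip-slip = heave / cos(dip) = 2220 / cos(36°) = 2744 m
net slip = dip-slip / sin(rake) = 2744 / sin(47.5°) = 3722 m
rate = 3722 m / 59.5 Ma = 0.0000626 m/yr = 62.6 m/Myr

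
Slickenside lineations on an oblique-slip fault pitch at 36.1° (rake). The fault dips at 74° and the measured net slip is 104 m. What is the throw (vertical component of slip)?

58.9 m

dip-slip = net slip × sin(rake) = 104 m × sin(36.1°) = 61.28 m
throw = dip-slip × sin(dip) = 61.28 × sin(74°) = 58.9 m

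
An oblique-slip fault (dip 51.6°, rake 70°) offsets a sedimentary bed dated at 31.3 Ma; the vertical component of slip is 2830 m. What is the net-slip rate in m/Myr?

123 m/Myr

dip-slip = throw / sin(dip) = 2830 / sin(51.6°) = 3611 m
net slip = dip-slip / sin(rake) = 3611 / sin(70°) = 3843 m
rate = 3843 m / 31.3 Ma = 0.000123 m/yr = 123 m/Myr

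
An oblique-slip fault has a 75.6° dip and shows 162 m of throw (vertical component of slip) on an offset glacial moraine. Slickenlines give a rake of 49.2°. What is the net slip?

dip-slip = throw / sin(dip) = 162 / sin(75.6°) = 167.3 m
net slip = dip-slip / sin(rake) = 167.3 / sin(49.2°) = 221 m

221 m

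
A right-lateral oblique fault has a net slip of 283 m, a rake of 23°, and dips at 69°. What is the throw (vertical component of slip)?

dip-slip = net slip × sin(rake) = 283 m × sin(23°) = 110.6 m
throw = dip-slip × sin(dip) = 110.6 × sin(69°) = 103 m

103 m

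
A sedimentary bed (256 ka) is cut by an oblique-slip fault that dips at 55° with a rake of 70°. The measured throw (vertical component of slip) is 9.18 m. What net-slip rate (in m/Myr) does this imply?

46.6 m/Myr

dip-slip = throw / sin(dip) = 9.18 / sin(55°) = 11.21 m
net slip = dip-slip / sin(rake) = 11.21 / sin(70°) = 11.93 m
rate = 11.93 m / 256 ka = 0.0000466 m/yr = 46.6 m/Myr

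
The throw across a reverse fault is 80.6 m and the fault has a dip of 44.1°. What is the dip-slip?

116 m

dip-slip = throw / sin(dip) = 80.6 / sin(44.1°) = 116 m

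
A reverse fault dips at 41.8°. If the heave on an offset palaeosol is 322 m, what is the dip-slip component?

432 m

dip-slip = heave / cos(dip) = 322 / cos(41.8°) = 432 m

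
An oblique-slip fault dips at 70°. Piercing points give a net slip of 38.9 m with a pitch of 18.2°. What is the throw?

dip-slip = net slip × sin(rake) = 38.9 m × sin(18.2°) = 12.15 m
throw = dip-slip × sin(dip) = 12.15 × sin(70°) = 11.4 m

11.4 m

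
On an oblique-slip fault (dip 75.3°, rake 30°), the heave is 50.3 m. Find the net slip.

dip-slip = heave / cos(dip) = 50.3 / cos(75.3°) = 198.2 m
net slip = dip-slip / sin(rake) = 198.2 / sin(30°) = 396 m

396 m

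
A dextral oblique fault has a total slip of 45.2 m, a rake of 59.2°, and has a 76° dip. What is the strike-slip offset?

23.1 m

strike-slip = net slip × cos(rake) = 45.2 m × cos(59.2°) = 23.1 m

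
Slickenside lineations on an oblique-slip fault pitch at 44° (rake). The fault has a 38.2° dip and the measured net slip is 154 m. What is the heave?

84.1 m

dip-slip = net slip × sin(rake) = 154 m × sin(44°) = 107 m
heave = dip-slip × cos(dip) = 107 × cos(38.2°) = 84.1 m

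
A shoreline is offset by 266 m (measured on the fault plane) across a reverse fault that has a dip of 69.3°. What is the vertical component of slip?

249 m

throw = dip-slip × sin(dip) = 266 m × sin(69.3°) = 249 m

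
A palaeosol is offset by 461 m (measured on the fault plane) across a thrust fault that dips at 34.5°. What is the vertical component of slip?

261 m

throw = dip-slip × sin(dip) = 461 m × sin(34.5°) = 261 m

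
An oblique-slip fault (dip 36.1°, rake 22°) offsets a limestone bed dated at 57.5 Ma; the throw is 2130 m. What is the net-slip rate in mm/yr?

0.168 mm/yr

dip-slip = throw / sin(dip) = 2130 / sin(36.1°) = 3615 m
net slip = dip-slip / sin(rake) = 3615 / sin(22°) = 9650 m
rate = 9650 m / 57.5 Ma = 0.000168 m/yr = 0.168 mm/yr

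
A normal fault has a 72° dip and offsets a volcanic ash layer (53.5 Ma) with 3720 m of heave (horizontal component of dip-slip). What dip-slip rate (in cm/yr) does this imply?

dip-slip = heave / cos(dip) = 3720 m / cos(72°) = 12040 m
rate = 12040 m / 53.5 Ma = 0.000225 m/yr = 0.0225 cm/yr

0.0225 cm/yr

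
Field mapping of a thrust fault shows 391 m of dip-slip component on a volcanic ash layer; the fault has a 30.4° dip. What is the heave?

337 m

heave = dip-slip × cos(dip) = 391 m × cos(30.4°) = 337 m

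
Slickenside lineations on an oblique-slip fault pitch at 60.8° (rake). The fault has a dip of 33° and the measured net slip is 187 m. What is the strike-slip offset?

strike-slip = net slip × cos(rake) = 187 m × cos(60.8°) = 91.2 m

91.2 m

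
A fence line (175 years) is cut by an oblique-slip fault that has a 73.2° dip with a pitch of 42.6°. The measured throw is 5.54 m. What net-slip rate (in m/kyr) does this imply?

dip-slip = throw / sin(dip) = 5.54 / sin(73.2°) = 5.787 m
net slip = dip-slip / sin(rake) = 5.787 / sin(42.6°) = 8.550 m
rate = 8.550 m / 175 years = 0.0489 m/yr = 48.9 m/kyr

48.9 m/kyr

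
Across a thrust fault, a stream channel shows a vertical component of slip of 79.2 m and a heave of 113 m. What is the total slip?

138 m

net slip = √(throw² + heave²) = √(79.2² + 113²) = 138 m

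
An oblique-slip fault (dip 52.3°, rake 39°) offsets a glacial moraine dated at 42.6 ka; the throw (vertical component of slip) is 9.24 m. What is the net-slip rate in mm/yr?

dip-slip = throw / sin(dip) = 9.24 / sin(52.3°) = 11.68 m
net slip = dip-slip / sin(rake) = 11.68 / sin(39°) = 18.56 m
rate = 18.56 m / 42.6 ka = 0.000436 m/yr = 0.436 mm/yr

0.436 mm/yr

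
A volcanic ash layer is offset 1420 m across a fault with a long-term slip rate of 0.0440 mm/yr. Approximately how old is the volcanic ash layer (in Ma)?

32.3 Ma

age = offset / rate = 1420 m / (0.0440 mm/yr) = 3.23e+07 yr = 32.3 Ma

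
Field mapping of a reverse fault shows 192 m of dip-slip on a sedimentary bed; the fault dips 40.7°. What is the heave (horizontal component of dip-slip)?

146 m

heave = dip-slip × cos(dip) = 192 m × cos(40.7°) = 146 m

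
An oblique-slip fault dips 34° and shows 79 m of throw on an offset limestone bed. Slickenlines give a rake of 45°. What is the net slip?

dip-slip = throw / sin(dip) = 79 / sin(34°) = 141.3 m
net slip = dip-slip / sin(rake) = 141.3 / sin(45°) = 200 m

200 m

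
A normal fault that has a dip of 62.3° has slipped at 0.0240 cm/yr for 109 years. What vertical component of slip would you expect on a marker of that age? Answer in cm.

2.32 cm

dip-slip = rate × time = 0.0240 cm/yr × 109 years = 0.02616 m
throw = dip-slip × sin(dip) = 0.02616 × sin(62.3°) = 0.0232 m = 2.32 cm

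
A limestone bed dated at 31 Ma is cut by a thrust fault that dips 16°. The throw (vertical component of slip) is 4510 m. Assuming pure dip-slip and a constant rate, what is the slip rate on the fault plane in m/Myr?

528 m/Myr

dip-slip = throw / sin(dip) = 4510 m / sin(16°) = 16360 m
rate = 16360 m / 31 Ma = 0.000528 m/yr = 528 m/Myr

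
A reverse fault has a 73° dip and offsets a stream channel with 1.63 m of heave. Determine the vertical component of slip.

5.33 m

throw = heave × tan(dip) = 1.63 × tan(73°) = 5.33 m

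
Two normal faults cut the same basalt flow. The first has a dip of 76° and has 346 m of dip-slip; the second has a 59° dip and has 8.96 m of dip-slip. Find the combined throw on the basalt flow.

throw_A = 346 × sin(76°) = 335.7 m
throw_B = 8.96 × sin(59°) = 7.680 m
total = 335.7 + 7.680 = 343 m

343 m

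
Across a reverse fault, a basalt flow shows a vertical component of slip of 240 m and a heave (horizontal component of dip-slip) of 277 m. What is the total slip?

367 m

net slip = √(throw² + heave²) = √(240² + 277²) = 367 m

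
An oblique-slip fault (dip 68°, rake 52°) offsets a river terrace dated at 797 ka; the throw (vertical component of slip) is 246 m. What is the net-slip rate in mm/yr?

0.422 mm/yr

dip-slip = throw / sin(dip) = 246 / sin(68°) = 265.3 m
net slip = dip-slip / sin(rake) = 265.3 / sin(52°) = 336.7 m
rate = 336.7 m / 797 ka = 0.000422 m/yr = 0.422 mm/yr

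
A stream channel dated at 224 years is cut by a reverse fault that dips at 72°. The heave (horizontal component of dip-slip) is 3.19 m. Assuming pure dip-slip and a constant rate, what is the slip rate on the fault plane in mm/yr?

dip-slip = heave / cos(dip) = 3.19 m / cos(72°) = 10.32 m
rate = 10.32 m / 224 years = 0.0461 m/yr = 46.1 mm/yr

46.1 mm/yr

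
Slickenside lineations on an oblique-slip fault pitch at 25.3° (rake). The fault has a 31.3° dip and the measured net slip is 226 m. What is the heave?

dip-slip = net slip × sin(rake) = 226 m × sin(25.3°) = 96.58 m
heave = dip-slip × cos(dip) = 96.58 × cos(31.3°) = 82.5 m

82.5 m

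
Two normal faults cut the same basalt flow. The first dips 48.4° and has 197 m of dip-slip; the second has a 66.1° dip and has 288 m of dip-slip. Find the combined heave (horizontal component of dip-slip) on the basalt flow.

heave_A = 197 × cos(48.4°) = 130.8 m
heave_B = 288 × cos(66.1°) = 116.7 m
total = 130.8 + 116.7 = 247 m

247 m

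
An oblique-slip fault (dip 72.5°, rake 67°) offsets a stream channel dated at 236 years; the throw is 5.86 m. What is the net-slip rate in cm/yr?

2.83 cm/yr

dip-slip = throw / sin(dip) = 5.86 / sin(72.5°) = 6.144 m
net slip = dip-slip / sin(rake) = 6.144 / sin(67°) = 6.675 m
rate = 6.675 m / 236 years = 0.0283 m/yr = 2.83 cm/yr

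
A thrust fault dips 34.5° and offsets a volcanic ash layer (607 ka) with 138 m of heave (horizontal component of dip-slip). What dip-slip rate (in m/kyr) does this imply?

dip-slip = heave / cos(dip) = 138 m / cos(34.5°) = 167.5 m
rate = 167.5 m / 607 ka = 0.000276 m/yr = 0.276 m/kyr

0.276 m/kyr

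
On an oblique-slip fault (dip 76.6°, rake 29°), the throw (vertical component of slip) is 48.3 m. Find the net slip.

102 m

dip-slip = throw / sin(dip) = 48.3 / sin(76.6°) = 49.65 m
net slip = dip-slip / sin(rake) = 49.65 / sin(29°) = 102 m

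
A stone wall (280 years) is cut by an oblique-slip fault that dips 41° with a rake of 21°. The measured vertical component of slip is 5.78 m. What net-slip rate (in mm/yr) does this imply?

dip-slip = throw / sin(dip) = 5.78 / sin(41°) = 8.810 m
net slip = dip-slip / sin(rake) = 8.810 / sin(21°) = 24.58 m
rate = 24.58 m / 280 years = 0.0878 m/yr = 87.8 mm/yr

87.8 mm/yr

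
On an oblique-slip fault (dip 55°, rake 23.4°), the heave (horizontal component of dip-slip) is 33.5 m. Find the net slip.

147 m

dip-slip = heave / cos(dip) = 33.5 / cos(55°) = 58.41 m
net slip = dip-slip / sin(rake) = 58.41 / sin(23.4°) = 147 m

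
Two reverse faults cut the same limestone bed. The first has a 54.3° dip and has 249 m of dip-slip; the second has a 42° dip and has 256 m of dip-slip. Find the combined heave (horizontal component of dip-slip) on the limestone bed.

heave_A = 249 × cos(54.3°) = 145.3 m
heave_B = 256 × cos(42°) = 190.2 m
total = 145.3 + 190.2 = 336 m

336 m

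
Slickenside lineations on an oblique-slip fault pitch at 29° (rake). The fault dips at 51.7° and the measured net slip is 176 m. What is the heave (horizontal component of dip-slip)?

dip-slip = net slip × sin(rake) = 176 m × sin(29°) = 85.33 m
heave = dip-slip × cos(dip) = 85.33 × cos(51.7°) = 52.9 m

52.9 m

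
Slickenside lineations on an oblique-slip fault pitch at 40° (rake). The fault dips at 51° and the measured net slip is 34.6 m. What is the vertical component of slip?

dip-slip = net slip × sin(rake) = 34.6 m × sin(40°) = 22.24 m
throw = dip-slip × sin(dip) = 22.24 × sin(51°) = 17.3 m

17.3 m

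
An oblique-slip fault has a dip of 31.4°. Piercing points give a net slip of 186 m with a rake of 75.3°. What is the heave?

154 m

dip-slip = net slip × sin(rake) = 186 m × sin(75.3°) = 179.9 m
heave = dip-slip × cos(dip) = 179.9 × cos(31.4°) = 154 m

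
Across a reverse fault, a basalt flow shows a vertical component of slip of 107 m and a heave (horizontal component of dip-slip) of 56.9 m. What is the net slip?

net slip = √(throw² + heave²) = √(107² + 56.9²) = 121 m

121 m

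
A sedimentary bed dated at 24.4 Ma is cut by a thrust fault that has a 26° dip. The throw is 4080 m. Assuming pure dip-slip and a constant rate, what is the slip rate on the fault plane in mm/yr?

dip-slip = throw / sin(dip) = 4080 m / sin(26°) = 9307 m
rate = 9307 m / 24.4 Ma = 0.000381 m/yr = 0.381 mm/yr

0.381 mm/yr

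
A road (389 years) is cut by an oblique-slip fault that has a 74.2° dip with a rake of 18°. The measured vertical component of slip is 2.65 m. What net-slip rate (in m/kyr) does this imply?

dip-slip = throw / sin(dip) = 2.65 / sin(74.2°) = 2.754 m
net slip = dip-slip / sin(rake) = 2.754 / sin(18°) = 8.912 m
rate = 8.912 m / 389 years = 0.0229 m/yr = 22.9 m/kyr

22.9 m/kyr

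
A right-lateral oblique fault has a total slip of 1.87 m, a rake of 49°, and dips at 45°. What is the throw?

dip-slip = net slip × sin(rake) = 1.87 m × sin(49°) = 1.411 m
throw = dip-slip × sin(dip) = 1.411 × sin(45°) = 0.998 m

0.998 m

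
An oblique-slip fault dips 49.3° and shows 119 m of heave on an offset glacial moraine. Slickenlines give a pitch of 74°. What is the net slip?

190 m

dip-slip = heave / cos(dip) = 119 / cos(49.3°) = 182.5 m
net slip = dip-slip / sin(rake) = 182.5 / sin(74°) = 190 m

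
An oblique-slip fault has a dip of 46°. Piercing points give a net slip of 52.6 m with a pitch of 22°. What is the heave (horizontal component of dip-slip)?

13.7 m

dip-slip = net slip × sin(rake) = 52.6 m × sin(22°) = 19.70 m
heave = dip-slip × cos(dip) = 19.70 × cos(46°) = 13.7 m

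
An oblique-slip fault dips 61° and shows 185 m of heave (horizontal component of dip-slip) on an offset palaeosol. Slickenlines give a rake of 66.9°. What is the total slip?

415 m

dip-slip = heave / cos(dip) = 185 / cos(61°) = 381.6 m
net slip = dip-slip / sin(rake) = 381.6 / sin(66.9°) = 415 m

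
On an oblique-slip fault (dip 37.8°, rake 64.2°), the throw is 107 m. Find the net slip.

dip-slip = throw / sin(dip) = 107 / sin(37.8°) = 174.6 m
net slip = dip-slip / sin(rake) = 174.6 / sin(64.2°) = 194 m

194 m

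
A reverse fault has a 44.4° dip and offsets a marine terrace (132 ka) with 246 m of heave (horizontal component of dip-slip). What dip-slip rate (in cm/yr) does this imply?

dip-slip = heave / cos(dip) = 246 m / cos(44.4°) = 344.3 m
rate = 344.3 m / 132 ka = 0.00261 m/yr = 0.261 cm/yr

0.261 cm/yr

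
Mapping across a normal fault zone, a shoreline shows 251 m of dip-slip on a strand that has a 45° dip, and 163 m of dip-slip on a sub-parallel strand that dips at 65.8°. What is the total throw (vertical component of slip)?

326 m

throw_A = 251 × sin(45°) = 177.5 m
throw_B = 163 × sin(65.8°) = 148.7 m
total = 177.5 + 148.7 = 326 m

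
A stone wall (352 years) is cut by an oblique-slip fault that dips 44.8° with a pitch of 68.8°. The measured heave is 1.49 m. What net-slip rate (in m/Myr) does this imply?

dip-slip = heave / cos(dip) = 1.49 / cos(44.8°) = 2.100 m
net slip = dip-slip / sin(rake) = 2.100 / sin(68.8°) = 2.252 m
rate = 2.252 m / 352 years = 0.00640 m/yr = 6400 m/Myr

6400 m/Myr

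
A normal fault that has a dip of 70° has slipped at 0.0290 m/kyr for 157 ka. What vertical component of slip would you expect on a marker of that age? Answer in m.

dip-slip = rate × time = 0.0290 m/kyr × 157 ka = 4.553 m
throw = dip-slip × sin(dip) = 4.553 × sin(70°) = 4.28 m

4.28 m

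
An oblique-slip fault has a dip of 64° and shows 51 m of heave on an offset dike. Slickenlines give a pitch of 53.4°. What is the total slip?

dip-slip = heave / cos(dip) = 51 / cos(64°) = 116.3 m
net slip = dip-slip / sin(rake) = 116.3 / sin(53.4°) = 145 m

145 m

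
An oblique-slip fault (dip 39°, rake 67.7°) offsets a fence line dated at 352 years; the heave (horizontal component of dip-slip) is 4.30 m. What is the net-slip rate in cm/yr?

dip-slip = heave / cos(dip) = 4.30 / cos(39°) = 5.533 m
net slip = dip-slip / sin(rake) = 5.533 / sin(67.7°) = 5.980 m
rate = 5.980 m / 352 years = 0.0170 m/yr = 1.70 cm/yr

1.70 cm/yr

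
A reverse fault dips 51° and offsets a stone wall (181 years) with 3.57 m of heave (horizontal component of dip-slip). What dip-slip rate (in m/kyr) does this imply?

31.3 m/kyr

dip-slip = heave / cos(dip) = 3.57 m / cos(51°) = 5.673 m
rate = 5.673 m / 181 years = 0.0313 m/yr = 31.3 m/kyr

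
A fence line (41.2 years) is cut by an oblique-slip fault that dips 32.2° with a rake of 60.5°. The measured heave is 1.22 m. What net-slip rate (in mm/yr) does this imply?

40.2 mm/yr

dip-slip = heave / cos(dip) = 1.22 / cos(32.2°) = 1.442 m
net slip = dip-slip / sin(rake) = 1.442 / sin(60.5°) = 1.657 m
rate = 1.657 m / 41.2 years = 0.0402 m/yr = 40.2 mm/yr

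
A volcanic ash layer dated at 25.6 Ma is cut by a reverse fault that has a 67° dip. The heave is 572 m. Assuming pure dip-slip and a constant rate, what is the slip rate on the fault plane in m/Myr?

57.2 m/Myr

dip-slip = heave / cos(dip) = 572 m / cos(67°) = 1464 m
rate = 1464 m / 25.6 Ma = 0.0000572 m/yr = 57.2 m/Myr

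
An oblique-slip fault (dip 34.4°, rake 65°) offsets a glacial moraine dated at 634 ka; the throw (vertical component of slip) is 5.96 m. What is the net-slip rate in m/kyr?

0.0184 m/kyr

dip-slip = throw / sin(dip) = 5.96 / sin(34.4°) = 10.55 m
net slip = dip-slip / sin(rake) = 10.55 / sin(65°) = 11.64 m
rate = 11.64 m / 634 ka = 0.0000184 m/yr = 0.0184 m/kyr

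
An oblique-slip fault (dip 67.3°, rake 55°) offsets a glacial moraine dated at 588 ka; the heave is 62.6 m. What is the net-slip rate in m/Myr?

337 m/Myr

dip-slip = heave / cos(dip) = 62.6 / cos(67.3°) = 162.2 m
net slip = dip-slip / sin(rake) = 162.2 / sin(55°) = 198 m
rate = 198 m / 588 ka = 0.000337 m/yr = 337 m/Myr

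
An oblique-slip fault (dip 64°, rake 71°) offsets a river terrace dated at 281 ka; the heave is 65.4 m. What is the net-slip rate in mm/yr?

0.562 mm/yr

dip-slip = heave / cos(dip) = 65.4 / cos(64°) = 149.2 m
net slip = dip-slip / sin(rake) = 149.2 / sin(71°) = 157.8 m
rate = 157.8 m / 281 ka = 0.000562 m/yr = 0.562 mm/yr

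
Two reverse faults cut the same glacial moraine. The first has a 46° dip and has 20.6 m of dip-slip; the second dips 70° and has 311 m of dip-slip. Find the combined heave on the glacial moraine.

121 m

heave_A = 20.6 × cos(46°) = 14.31 m
heave_B = 311 × cos(70°) = 106.4 m
total = 14.31 + 106.4 = 121 m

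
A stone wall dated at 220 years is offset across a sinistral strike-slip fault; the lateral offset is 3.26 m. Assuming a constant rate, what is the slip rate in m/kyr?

rate = 3.26 m / 220 years = 0.0148 m/yr = 14.8 m/kyr

14.8 m/kyr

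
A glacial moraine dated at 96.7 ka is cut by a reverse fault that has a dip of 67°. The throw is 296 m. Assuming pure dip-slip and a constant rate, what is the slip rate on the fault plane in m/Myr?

3330 m/Myr

dip-slip = throw / sin(dip) = 296 m / sin(67°) = 321.6 m
rate = 321.6 m / 96.7 ka = 0.00333 m/yr = 3330 m/Myr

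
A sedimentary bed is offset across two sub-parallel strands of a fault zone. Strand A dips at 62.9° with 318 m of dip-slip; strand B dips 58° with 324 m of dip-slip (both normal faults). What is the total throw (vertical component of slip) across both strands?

throw_A = 318 × sin(62.9°) = 283.1 m
throw_B = 324 × sin(58°) = 274.8 m
total = 283.1 + 274.8 = 558 m

558 m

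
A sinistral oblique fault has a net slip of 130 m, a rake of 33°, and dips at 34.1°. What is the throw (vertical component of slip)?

dip-slip = net slip × sin(rake) = 130 m × sin(33°) = 70.80 m
throw = dip-slip × sin(dip) = 70.80 × sin(34.1°) = 39.7 m

39.7 m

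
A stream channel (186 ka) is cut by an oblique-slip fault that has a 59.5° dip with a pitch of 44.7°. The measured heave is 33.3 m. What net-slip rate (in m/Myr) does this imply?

dip-slip = heave / cos(dip) = 33.3 / cos(59.5°) = 65.61 m
net slip = dip-slip / sin(rake) = 65.61 / sin(44.7°) = 93.28 m
rate = 93.28 m / 186 ka = 0.000501 m/yr = 501 m/Myr

501 m/Myr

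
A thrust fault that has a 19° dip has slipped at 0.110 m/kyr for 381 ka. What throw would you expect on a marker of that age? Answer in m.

13.6 m

dip-slip = rate × time = 0.110 m/kyr × 381 ka = 41.91 m
throw = dip-slip × sin(dip) = 41.91 × sin(19°) = 13.6 m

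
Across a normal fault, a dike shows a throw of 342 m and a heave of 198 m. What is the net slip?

net slip = √(throw² + heave²) = √(342² + 198²) = 395 m

395 m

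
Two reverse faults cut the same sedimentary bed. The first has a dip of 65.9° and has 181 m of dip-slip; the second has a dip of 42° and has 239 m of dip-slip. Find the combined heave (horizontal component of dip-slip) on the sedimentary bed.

heave_A = 181 × cos(65.9°) = 73.91 m
heave_B = 239 × cos(42°) = 177.6 m
total = 73.91 + 177.6 = 252 m

252 m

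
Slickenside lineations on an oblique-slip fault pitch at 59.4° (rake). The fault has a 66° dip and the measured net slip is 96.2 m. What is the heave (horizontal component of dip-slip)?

33.7 m

dip-slip = net slip × sin(rake) = 96.2 m × sin(59.4°) = 82.80 m
heave = dip-slip × cos(dip) = 82.80 × cos(66°) = 33.7 m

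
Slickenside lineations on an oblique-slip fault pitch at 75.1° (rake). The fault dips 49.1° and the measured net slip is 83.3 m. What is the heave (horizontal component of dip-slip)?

52.7 m

dip-slip = net slip × sin(rake) = 83.3 m × sin(75.1°) = 80.50 m
heave = dip-slip × cos(dip) = 80.50 × cos(49.1°) = 52.7 m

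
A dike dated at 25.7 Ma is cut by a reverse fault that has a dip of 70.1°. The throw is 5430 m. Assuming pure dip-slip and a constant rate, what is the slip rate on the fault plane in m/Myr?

dip-slip = throw / sin(dip) = 5430 m / sin(70.1°) = 5775 m
rate = 5775 m / 25.7 Ma = 0.000225 m/yr = 225 m/Myr

225 m/Myr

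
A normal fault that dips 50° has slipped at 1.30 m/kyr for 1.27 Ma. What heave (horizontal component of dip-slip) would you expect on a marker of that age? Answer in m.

dip-slip = rate × time = 1.30 m/kyr × 1.27 Ma = 1651 m
heave = dip-slip × cos(dip) = 1651 × cos(50°) = 1060 m

1060 m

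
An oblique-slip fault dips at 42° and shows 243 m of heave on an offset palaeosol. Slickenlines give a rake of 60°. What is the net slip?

dip-slip = heave / cos(dip) = 243 / cos(42°) = 327 m
net slip = dip-slip / sin(rake) = 327 / sin(60°) = 378 m

378 m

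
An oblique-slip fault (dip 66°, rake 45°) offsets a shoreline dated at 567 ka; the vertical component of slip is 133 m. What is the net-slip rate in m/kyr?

0.363 m/kyr

dip-slip = throw / sin(dip) = 133 / sin(66°) = 145.6 m
net slip = dip-slip / sin(rake) = 145.6 / sin(45°) = 205.9 m
rate = 205.9 m / 567 ka = 0.000363 m/yr = 0.363 m/kyr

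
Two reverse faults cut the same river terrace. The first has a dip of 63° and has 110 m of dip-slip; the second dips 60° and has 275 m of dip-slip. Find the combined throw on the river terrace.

336 m

throw_A = 110 × sin(63°) = 98.01 m
throw_B = 275 × sin(60°) = 238.2 m
total = 98.01 + 238.2 = 336 m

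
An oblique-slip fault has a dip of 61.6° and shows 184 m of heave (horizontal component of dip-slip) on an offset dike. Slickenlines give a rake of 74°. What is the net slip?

dip-slip = heave / cos(dip) = 184 / cos(61.6°) = 386.9 m
net slip = dip-slip / sin(rake) = 386.9 / sin(74°) = 402 m

402 m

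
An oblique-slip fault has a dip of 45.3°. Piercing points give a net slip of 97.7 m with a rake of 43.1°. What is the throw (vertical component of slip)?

dip-slip = net slip × sin(rake) = 97.7 m × sin(43.1°) = 66.76 m
throw = dip-slip × sin(dip) = 66.76 × sin(45.3°) = 47.5 m

47.5 m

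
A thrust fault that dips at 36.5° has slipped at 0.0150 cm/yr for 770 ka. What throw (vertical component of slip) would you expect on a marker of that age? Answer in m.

dip-slip = rate × time = 0.0150 cm/yr × 770 ka = 115.5 m
throw = dip-slip × sin(dip) = 115.5 × sin(36.5°) = 68.7 m

68.7 m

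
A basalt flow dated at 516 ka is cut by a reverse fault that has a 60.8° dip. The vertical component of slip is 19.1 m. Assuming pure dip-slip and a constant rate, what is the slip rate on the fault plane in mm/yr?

dip-slip = throw / sin(dip) = 19.1 m / sin(60.8°) = 21.88 m
rate = 21.88 m / 516 ka = 0.0000424 m/yr = 0.0424 mm/yr

0.0424 mm/yr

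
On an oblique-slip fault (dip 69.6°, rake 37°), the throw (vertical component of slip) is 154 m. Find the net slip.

dip-slip = throw / sin(dip) = 154 / sin(69.6°) = 164.3 m
net slip = dip-slip / sin(rake) = 164.3 / sin(37°) = 273 m

273 m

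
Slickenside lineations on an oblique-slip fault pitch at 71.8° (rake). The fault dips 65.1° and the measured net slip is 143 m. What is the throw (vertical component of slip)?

dip-slip = net slip × sin(rake) = 143 m × sin(71.8°) = 135.8 m
throw = dip-slip × sin(dip) = 135.8 × sin(65.1°) = 123 m

123 m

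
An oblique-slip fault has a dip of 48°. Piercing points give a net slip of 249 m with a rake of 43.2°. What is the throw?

dip-slip = net slip × sin(rake) = 249 m × sin(43.2°) = 170.5 m
throw = dip-slip × sin(dip) = 170.5 × sin(48°) = 127 m

127 m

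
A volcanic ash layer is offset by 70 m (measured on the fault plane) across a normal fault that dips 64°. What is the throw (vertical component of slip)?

62.9 m

throw = dip-slip × sin(dip) = 70 m × sin(64°) = 62.9 m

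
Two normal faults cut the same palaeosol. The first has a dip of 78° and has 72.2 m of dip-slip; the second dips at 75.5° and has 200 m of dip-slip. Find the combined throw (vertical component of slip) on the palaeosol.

throw_A = 72.2 × sin(78°) = 70.62 m
throw_B = 200 × sin(75.5°) = 193.6 m
total = 70.62 + 193.6 = 264 m

264 m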